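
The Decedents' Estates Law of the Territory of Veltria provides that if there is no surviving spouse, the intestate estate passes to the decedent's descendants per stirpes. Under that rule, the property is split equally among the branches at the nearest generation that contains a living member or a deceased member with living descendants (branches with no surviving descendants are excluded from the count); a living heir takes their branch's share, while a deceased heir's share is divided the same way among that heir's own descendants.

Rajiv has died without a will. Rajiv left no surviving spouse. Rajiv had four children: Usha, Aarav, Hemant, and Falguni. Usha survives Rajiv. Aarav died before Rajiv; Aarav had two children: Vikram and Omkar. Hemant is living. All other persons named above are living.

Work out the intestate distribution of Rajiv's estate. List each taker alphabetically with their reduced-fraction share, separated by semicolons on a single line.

There is no surviving spouse, so the entire estate passes to Rajiv's descendants per stirpes.
The estate is divided into 4 equal shares of 1/4 among Usha, Aarav, Hemant, Falguni.
Usha is living and takes 1/4.
Aarav predeceased; the 1/4 allotted to Aarav's branch passes to Aarav's issue by representation.
The 1/4 is divided into 2 equal shares of 1/8 among Vikram, Omkar.
Vikram is living and takes 1/8.
Omkar is living and takes 1/8.
Hemant is living and takes 1/4.
Falguni is living and takes 1/4.

Falguni 1/4; Hemant 1/4; Omkar 1/8; Usha 1/4; Vikram 1/8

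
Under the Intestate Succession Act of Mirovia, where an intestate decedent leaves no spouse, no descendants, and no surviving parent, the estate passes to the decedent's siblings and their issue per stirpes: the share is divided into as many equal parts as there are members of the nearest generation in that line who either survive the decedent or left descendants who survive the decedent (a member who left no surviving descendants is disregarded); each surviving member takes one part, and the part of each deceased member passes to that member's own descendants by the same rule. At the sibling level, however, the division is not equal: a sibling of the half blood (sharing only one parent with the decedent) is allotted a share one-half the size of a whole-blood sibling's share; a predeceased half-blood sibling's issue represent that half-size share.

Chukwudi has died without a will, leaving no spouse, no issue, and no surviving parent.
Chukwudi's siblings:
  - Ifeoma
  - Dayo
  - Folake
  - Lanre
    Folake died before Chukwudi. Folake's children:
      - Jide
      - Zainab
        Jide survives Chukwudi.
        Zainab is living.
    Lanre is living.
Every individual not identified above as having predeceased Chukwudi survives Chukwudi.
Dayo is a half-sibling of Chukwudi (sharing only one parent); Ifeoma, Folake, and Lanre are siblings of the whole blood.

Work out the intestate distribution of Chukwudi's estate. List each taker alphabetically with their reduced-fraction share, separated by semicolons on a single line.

No spouse, descendants, or parent survives, so the estate passes to Chukwudi's siblings per stirpes.
Half-blood siblings count for one-half the weight of whole-blood siblings at the initial division.
Dividing 1 in proportion to weights (total weight 7/2): Ifeoma (weight 1) → 2/7; Dayo (weight 1/2) → 1/7; Folake (weight 1) → 2/7; Lanre (weight 1) → 2/7.
Ifeoma is living and takes 2/7.
Dayo is living and takes 1/7.
Folake predeceased; the 2/7 allotted to Folake's branch passes to Folake's issue by representation.
The 2/7 is divided into 2 equal shares of 1/7 among Jide, Zainab.
Jide is living and takes 1/7.
Zainab is living and takes 1/7.
Lanre is living and takes 2/7.

Dayo 1/7; Ifeoma 2/7; Jide 1/7; Lanre 2/7; Zainab 1/7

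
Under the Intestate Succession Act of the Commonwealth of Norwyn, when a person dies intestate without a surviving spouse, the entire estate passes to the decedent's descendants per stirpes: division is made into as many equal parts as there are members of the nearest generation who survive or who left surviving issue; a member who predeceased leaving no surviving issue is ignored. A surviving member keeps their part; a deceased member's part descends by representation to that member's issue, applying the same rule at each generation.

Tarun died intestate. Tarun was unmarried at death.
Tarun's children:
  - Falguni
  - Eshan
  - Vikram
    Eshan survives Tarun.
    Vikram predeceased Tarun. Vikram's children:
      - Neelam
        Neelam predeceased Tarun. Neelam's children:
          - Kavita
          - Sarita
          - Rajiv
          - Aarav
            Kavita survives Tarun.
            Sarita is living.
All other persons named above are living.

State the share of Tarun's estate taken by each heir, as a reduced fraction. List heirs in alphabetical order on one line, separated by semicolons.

Aarav 1/12; Eshan 1/3; Falguni 1/3; Kavita 1/12; Rajiv 1/12; Sarita 1/12

There is no surviving spouse, so the entire estate passes to Tarun's descendants per stirpes.
The estate is divided into 3 equal shares of 1/3 among Falguni, Eshan, Vikram.
Falguni is living and takes 1/3.
Eshan is living and takes 1/3.
Vikram predeceased; the 1/3 allotted to Vikram's branch passes to Vikram's issue by representation.
Neelam's line is the sole branch at this level, so the full 1/3 passes to Neelam's issue by representation.
The 1/3 is divided into 4 equal shares of 1/12 among Kavita, Sarita, Rajiv, Aarav.
Kavita is living and takes 1/12.
Sarita is living and takes 1/12.
Rajiv is living and takes 1/12.
Aarav is living and takes 1/12.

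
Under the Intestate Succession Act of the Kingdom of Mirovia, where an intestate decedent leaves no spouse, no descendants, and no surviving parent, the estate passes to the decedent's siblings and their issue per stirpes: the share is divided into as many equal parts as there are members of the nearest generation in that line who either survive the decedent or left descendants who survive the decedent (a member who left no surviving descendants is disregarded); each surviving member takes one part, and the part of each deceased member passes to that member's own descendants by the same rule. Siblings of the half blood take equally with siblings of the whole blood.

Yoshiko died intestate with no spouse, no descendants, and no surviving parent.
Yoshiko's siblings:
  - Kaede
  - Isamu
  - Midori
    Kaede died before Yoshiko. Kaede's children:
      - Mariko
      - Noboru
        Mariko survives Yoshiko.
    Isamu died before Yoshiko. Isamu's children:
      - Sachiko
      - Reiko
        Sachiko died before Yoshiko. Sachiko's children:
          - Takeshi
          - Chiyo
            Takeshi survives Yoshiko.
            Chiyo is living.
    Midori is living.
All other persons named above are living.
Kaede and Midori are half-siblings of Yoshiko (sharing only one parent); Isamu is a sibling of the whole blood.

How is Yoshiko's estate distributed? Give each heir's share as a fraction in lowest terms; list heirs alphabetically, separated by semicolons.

No spouse, descendants, or parent survives, so the estate passes to Yoshiko's siblings per stirpes.
Half-blood and whole-blood siblings take equally under the stated rule.
The estate is divided into 3 equal shares of 1/3 among Kaede, Isamu, Midori.
Kaede predeceased; the 1/3 allotted to Kaede's branch passes to Kaede's issue by representation.
The 1/3 is divided into 2 equal shares of 1/6 among Mariko, Noboru.
Mariko is living and takes 1/6.
Noboru is living and takes 1/6.
Isamu predeceased; the 1/3 allotted to Isamu's branch passes to Isamu's issue by representation.
The 1/3 is divided into 2 equal shares of 1/6 among Sachiko, Reiko.
Sachiko predeceased; the 1/6 allotted to Sachiko's branch passes to Sachiko's issue by representation.
The 1/6 is divided into 2 equal shares of 1/12 among Takeshi, Chiyo.
Takeshi is living and takes 1/12.
Chiyo is living and takes 1/12.
Reiko is living and takes 1/6.
Midori is living and takes 1/3.

Chiyo 1/12; Mariko 1/6; Midori 1/3; Noboru 1/6; Reiko 1/6; Takeshi 1/12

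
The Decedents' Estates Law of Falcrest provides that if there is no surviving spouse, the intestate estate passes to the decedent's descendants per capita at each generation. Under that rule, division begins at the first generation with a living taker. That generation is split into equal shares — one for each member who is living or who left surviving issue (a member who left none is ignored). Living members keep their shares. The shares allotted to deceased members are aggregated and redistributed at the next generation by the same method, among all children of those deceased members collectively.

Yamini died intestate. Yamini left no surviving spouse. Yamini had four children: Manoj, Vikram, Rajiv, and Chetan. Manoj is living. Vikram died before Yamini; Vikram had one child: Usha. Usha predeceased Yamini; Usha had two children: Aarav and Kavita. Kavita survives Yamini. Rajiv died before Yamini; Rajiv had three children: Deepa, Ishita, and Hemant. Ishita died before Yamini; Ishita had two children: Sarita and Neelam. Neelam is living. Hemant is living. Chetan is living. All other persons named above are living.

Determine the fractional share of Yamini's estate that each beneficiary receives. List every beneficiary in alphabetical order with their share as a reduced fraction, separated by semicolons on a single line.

Aarav 1/16; Chetan 1/4; Deepa 1/8; Hemant 1/8; Kavita 1/16; Manoj 1/4; Neelam 1/16; Sarita 1/16

There is no surviving spouse, so the entire estate passes to Yamini's descendants per capita at each generation.
At generation 1 (Manoj, Vikram, Rajiv, Chetan) there are 4 shares of (1)/4 = 1/4 each.
Living: Manoj and Chetan — each takes 1/4.
Deceased: Vikram and Rajiv. Their combined 1/2 is pooled and carried to generation 2.
At generation 2 (Usha, Deepa, Ishita, Hemant) there are 4 shares of (1/2)/4 = 1/8 each.
Living: Deepa and Hemant — each takes 1/8.
Deceased: Usha and Ishita. Their combined 1/4 is pooled and carried to generation 3.
At generation 3 (Aarav, Kavita, Sarita, Neelam) there are 4 shares of (1/4)/4 = 1/16 each.
Living: Aarav, Kavita, Sarita, and Neelam — each takes 1/16.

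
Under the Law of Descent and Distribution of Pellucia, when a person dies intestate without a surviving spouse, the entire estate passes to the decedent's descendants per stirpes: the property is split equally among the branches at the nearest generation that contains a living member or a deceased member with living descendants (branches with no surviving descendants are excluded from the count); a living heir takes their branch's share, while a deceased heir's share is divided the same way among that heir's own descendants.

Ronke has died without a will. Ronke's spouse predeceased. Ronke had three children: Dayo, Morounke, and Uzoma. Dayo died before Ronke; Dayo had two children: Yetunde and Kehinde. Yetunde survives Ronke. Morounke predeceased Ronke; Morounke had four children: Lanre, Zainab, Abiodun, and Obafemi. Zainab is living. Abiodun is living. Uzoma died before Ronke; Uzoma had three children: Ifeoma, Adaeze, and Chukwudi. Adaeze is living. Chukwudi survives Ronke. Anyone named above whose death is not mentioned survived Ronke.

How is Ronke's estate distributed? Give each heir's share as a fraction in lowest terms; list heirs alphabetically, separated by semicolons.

There is no surviving spouse, so the entire estate passes to Ronke's descendants per stirpes.
The estate is divided into 3 equal shares of 1/3 among Dayo, Morounke, Uzoma.
Dayo predeceased; the 1/3 allotted to Dayo's branch passes to Dayo's issue by representation.
The 1/3 is divided into 2 equal shares of 1/6 among Yetunde, Kehinde.
Yetunde is living and takes 1/6.
Kehinde is living and takes 1/6.
Morounke predeceased; the 1/3 allotted to Morounke's branch passes to Morounke's issue by representation.
The 1/3 is divided into 4 equal shares of 1/12 among Lanre, Zainab, Abiodun, Obafemi.
Lanre is living and takes 1/12.
Zainab is living and takes 1/12.
Abiodun is living and takes 1/12.
Obafemi is living and takes 1/12.
Uzoma predeceased; the 1/3 allotted to Uzoma's branch passes to Uzoma's issue by representation.
The 1/3 is divided into 3 equal shares of 1/9 among Ifeoma, Adaeze, Chukwudi.
Ifeoma is living and takes 1/9.
Adaeze is living and takes 1/9.
Chukwudi is living and takes 1/9.

Abiodun 1/12; Adaeze 1/9; Chukwudi 1/9; Ifeoma 1/9; Kehinde 1/6; Lanre 1/12; Obafemi 1/12; Yetunde 1/6; Zainab 1/12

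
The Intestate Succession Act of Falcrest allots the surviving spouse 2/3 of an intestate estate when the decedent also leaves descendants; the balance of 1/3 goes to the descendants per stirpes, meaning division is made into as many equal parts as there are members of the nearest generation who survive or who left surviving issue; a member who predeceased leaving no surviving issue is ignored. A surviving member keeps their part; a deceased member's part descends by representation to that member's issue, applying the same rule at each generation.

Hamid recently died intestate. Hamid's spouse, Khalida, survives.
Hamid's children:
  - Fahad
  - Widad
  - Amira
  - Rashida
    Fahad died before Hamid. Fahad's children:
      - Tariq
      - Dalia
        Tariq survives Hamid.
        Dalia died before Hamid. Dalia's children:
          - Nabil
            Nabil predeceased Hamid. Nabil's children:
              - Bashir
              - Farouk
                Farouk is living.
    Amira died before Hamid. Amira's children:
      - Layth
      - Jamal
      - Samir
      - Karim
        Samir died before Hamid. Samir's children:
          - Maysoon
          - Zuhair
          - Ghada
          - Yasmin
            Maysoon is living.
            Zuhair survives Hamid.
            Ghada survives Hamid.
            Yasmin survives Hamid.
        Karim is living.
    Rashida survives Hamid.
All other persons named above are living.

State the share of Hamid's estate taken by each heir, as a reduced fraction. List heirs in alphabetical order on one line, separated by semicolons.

Bashir 1/48; Farouk 1/48; Ghada 1/192; Jamal 1/48; Karim 1/48; Khalida 2/3; Layth 1/48; Maysoon 1/192; Rashida 1/12; Tariq 1/24; Widad 1/12; Yasmin 1/192; Zuhair 1/192

Khalida, as surviving spouse, takes 2/3.
The remaining 1/3 passes to Hamid's descendants per stirpes.
The 1/3 is divided into 4 equal shares of 1/12 among Fahad, Widad, Amira, Rashida.
Fahad predeceased; the 1/12 allotted to Fahad's branch passes to Fahad's issue by representation.
The 1/12 is divided into 2 equal shares of 1/24 among Tariq, Dalia.
Tariq is living and takes 1/24.
Dalia predeceased; the 1/24 allotted to Dalia's branch passes to Dalia's issue by representation.
Nabil's line is the sole branch at this level, so the full 1/24 passes to Nabil's issue by representation.
The 1/24 is divided into 2 equal shares of 1/48 among Bashir, Farouk.
Bashir is living and takes 1/48.
Farouk is living and takes 1/48.
Widad is living and takes 1/12.
Amira predeceased; the 1/12 allotted to Amira's branch passes to Amira's issue by representation.
The 1/12 is divided into 4 equal shares of 1/48 among Layth, Jamal, Samir, Karim.
Layth is living and takes 1/48.
Jamal is living and takes 1/48.
Samir predeceased; the 1/48 allotted to Samir's branch passes to Samir's issue by representation.
The 1/48 is divided into 4 equal shares of 1/192 among Maysoon, Zuhair, Ghada, Yasmin.
Maysoon is living and takes 1/192.
Zuhair is living and takes 1/192.
Ghada is living and takes 1/192.
Yasmin is living and takes 1/192.
Karim is living and takes 1/48.
Rashida is living and takes 1/12.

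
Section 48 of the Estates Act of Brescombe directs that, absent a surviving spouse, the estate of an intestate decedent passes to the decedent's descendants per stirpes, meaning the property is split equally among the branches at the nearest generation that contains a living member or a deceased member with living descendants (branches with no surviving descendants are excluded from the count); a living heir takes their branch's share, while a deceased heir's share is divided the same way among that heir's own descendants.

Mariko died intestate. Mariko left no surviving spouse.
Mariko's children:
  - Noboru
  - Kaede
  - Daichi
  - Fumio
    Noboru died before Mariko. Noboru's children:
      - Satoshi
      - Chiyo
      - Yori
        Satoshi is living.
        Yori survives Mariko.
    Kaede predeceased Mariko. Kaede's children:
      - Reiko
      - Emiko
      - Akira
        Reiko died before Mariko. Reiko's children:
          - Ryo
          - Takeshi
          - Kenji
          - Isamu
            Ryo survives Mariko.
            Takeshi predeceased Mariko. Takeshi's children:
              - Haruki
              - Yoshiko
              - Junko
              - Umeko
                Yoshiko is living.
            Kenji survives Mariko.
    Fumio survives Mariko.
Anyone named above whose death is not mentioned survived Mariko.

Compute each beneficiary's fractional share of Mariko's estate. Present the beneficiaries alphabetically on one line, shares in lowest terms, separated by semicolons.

There is no surviving spouse, so the entire estate passes to Mariko's descendants per stirpes.
The estate is divided into 4 equal shares of 1/4 among Noboru, Kaede, Daichi, Fumio.
Noboru predeceased; the 1/4 allotted to Noboru's branch passes to Noboru's issue by representation.
The 1/4 is divided into 3 equal shares of 1/12 among Satoshi, Chiyo, Yori.
Satoshi is living and takes 1/12.
Chiyo is living and takes 1/12.
Yori is living and takes 1/12.
Kaede predeceased; the 1/4 allotted to Kaede's branch passes to Kaede's issue by representation.
The 1/4 is divided into 3 equal shares of 1/12 among Reiko, Emiko, Akira.
Reiko predeceased; the 1/12 allotted to Reiko's branch passes to Reiko's issue by representation.
The 1/12 is divided into 4 equal shares of 1/48 among Ryo, Takeshi, Kenji, Isamu.
Ryo is living and takes 1/48.
Takeshi predeceased; the 1/48 allotted to Takeshi's branch passes to Takeshi's issue by representation.
The 1/48 is divided into 4 equal shares of 1/192 among Haruki, Yoshiko, Junko, Umeko.
Haruki is living and takes 1/192.
Yoshiko is living and takes 1/192.
Junko is living and takes 1/192.
Umeko is living and takes 1/192.
Kenji is living and takes 1/48.
Isamu is living and takes 1/48.
Emiko is living and takes 1/12.
Akira is living and takes 1/12.
Daichi is living and takes 1/4.
Fumio is living and takes 1/4.

Akira 1/12; Chiyo 1/12; Daichi 1/4; Emiko 1/12; Fumio 1/4; Haruki 1/192; Isamu 1/48; Junko 1/192; Kenji 1/48; Ryo 1/48; Satoshi 1/12; Umeko 1/192; Yori 1/12; Yoshiko 1/192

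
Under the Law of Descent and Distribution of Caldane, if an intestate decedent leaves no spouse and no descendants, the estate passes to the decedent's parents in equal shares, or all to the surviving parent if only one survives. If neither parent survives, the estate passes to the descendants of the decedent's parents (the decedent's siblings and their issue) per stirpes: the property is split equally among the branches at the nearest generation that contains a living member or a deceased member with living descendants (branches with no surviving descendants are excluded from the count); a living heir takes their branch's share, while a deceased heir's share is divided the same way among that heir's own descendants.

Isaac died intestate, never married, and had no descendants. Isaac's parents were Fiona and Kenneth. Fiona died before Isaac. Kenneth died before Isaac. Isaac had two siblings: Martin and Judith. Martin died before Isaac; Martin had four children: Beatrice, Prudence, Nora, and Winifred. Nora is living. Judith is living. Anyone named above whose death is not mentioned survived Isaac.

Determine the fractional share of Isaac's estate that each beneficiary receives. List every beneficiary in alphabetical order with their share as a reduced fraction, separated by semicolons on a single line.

Beatrice 1/8; Judith 1/2; Nora 1/8; Prudence 1/8; Winifred 1/8

Neither parent survives and there are no descendants, so the estate passes to Isaac's siblings and their issue per stirpes.
The estate is divided into 2 equal shares of 1/2 among Martin, Judith.
Martin predeceased; the 1/2 allotted to Martin's branch passes to Martin's issue by representation.
The 1/2 is divided into 4 equal shares of 1/8 among Beatrice, Prudence, Nora, Winifred.
Beatrice is living and takes 1/8.
Prudence is living and takes 1/8.
Nora is living and takes 1/8.
Winifred is living and takes 1/8.
Judith is living and takes 1/2.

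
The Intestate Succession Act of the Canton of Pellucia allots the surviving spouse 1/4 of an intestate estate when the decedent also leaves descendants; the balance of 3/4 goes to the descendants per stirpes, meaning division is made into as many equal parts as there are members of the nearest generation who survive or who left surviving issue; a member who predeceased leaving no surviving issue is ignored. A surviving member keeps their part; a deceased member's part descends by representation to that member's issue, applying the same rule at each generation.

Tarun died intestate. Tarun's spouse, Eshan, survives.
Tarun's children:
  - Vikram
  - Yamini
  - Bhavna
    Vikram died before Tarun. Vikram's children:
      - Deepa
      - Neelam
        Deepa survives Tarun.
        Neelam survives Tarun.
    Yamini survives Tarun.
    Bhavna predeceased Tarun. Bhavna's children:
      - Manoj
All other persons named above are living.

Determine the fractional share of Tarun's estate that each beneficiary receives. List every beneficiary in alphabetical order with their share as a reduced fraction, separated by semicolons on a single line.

Deepa 1/8; Eshan 1/4; Manoj 1/4; Neelam 1/8; Yamini 1/4

Eshan, as surviving spouse, takes 1/4.
The remaining 3/4 passes to Tarun's descendants per stirpes.
The 3/4 is divided into 3 equal shares of 1/4 among Vikram, Yamini, Bhavna.
Vikram predeceased; the 1/4 allotted to Vikram's branch passes to Vikram's issue by representation.
The 1/4 is divided into 2 equal shares of 1/8 among Deepa, Neelam.
Deepa is living and takes 1/8.
Neelam is living and takes 1/8.
Yamini is living and takes 1/4.
Bhavna predeceased; the 1/4 allotted to Bhavna's branch passes to Bhavna's issue by representation.
Manoj is the sole taker at this level and receives the full 1/4.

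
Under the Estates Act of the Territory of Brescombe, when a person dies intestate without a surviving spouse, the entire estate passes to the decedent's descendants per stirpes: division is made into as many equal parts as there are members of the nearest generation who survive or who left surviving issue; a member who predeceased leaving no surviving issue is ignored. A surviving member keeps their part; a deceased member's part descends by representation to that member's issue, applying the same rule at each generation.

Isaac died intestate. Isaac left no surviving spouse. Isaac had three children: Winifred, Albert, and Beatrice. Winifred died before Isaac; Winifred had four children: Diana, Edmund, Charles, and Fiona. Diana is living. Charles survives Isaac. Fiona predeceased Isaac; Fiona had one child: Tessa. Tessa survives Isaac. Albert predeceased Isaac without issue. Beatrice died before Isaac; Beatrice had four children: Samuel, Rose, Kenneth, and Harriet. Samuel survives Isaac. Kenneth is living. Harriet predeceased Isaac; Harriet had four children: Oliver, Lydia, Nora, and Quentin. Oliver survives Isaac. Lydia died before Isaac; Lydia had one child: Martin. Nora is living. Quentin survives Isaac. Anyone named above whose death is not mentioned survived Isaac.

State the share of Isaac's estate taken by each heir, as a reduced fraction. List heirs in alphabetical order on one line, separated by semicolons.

Charles 1/8; Diana 1/8; Edmund 1/8; Kenneth 1/8; Martin 1/32; Nora 1/32; Oliver 1/32; Quentin 1/32; Rose 1/8; Samuel 1/8; Tessa 1/8

There is no surviving spouse, so the entire estate passes to Isaac's descendants per stirpes.
Albert left no surviving issue, so that branch lapses and is disregarded.
The estate is divided into 2 equal shares of 1/2 among Winifred, Beatrice.
Winifred predeceased; the 1/2 allotted to Winifred's branch passes to Winifred's issue by representation.
The 1/2 is divided into 4 equal shares of 1/8 among Diana, Edmund, Charles, Fiona.
Diana is living and takes 1/8.
Edmund is living and takes 1/8.
Charles is living and takes 1/8.
Fiona predeceased; the 1/8 allotted to Fiona's branch passes to Fiona's issue by representation.
Tessa is the sole taker at this level and receives the full 1/8.
Beatrice predeceased; the 1/2 allotted to Beatrice's branch passes to Beatrice's issue by representation.
The 1/2 is divided into 4 equal shares of 1/8 among Samuel, Rose, Kenneth, Harriet.
Samuel is living and takes 1/8.
Rose is living and takes 1/8.
Kenneth is living and takes 1/8.
Harriet predeceased; the 1/8 allotted to Harriet's branch passes to Harriet's issue by representation.
The 1/8 is divided into 4 equal shares of 1/32 among Oliver, Lydia, Nora, Quentin.
Oliver is living and takes 1/32.
Lydia predeceased; the 1/32 allotted to Lydia's branch passes to Lydia's issue by representation.
Martin is the sole taker at this level and receives the full 1/32.
Nora is living and takes 1/32.
Quentin is living and takes 1/32.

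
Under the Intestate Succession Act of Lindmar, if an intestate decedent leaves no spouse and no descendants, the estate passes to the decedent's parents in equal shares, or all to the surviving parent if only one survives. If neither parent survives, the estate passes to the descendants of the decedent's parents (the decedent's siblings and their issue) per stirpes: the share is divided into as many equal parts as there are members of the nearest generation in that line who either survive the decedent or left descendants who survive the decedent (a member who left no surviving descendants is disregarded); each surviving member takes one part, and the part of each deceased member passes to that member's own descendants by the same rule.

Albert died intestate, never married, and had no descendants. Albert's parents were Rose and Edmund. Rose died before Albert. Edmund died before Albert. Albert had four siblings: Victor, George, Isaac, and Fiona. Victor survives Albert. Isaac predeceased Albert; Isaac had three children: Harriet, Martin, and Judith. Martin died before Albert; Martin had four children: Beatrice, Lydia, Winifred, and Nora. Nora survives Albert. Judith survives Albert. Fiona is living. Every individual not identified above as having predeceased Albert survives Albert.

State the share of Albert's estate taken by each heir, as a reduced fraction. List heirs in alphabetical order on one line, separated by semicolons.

Neither parent survives and there are no descendants, so the estate passes to Albert's siblings and their issue per stirpes.
The estate is divided into 4 equal shares of 1/4 among Victor, George, Isaac, Fiona.
Victor is living and takes 1/4.
George is living and takes 1/4.
Isaac predeceased; the 1/4 allotted to Isaac's branch passes to Isaac's issue by representation.
The 1/4 is divided into 3 equal shares of 1/12 among Harriet, Martin, Judith.
Harriet is living and takes 1/12.
Martin predeceased; the 1/12 allotted to Martin's branch passes to Martin's issue by representation.
The 1/12 is divided into 4 equal shares of 1/48 among Beatrice, Lydia, Winifred, Nora.
Beatrice is living and takes 1/48.
Lydia is living and takes 1/48.
Winifred is living and takes 1/48.
Nora is living and takes 1/48.
Judith is living and takes 1/12.
Fiona is living and takes 1/4.

Beatrice 1/48; Fiona 1/4; George 1/4; Harriet 1/12; Judith 1/12; Lydia 1/48; Nora 1/48; Victor 1/4; Winifred 1/48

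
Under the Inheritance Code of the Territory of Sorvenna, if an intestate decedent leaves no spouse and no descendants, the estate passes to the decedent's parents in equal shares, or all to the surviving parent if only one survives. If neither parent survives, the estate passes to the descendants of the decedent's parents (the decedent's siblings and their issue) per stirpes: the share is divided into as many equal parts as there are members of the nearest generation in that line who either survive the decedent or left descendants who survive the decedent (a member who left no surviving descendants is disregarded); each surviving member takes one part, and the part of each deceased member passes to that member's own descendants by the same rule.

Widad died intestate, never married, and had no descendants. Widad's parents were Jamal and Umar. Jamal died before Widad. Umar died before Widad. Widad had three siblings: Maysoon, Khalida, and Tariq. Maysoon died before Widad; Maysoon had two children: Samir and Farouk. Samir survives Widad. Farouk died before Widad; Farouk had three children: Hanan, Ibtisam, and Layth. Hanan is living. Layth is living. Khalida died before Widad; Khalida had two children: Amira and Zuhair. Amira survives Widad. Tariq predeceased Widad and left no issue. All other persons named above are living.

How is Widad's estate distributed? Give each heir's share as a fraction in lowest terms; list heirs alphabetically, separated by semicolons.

Amira 1/4; Hanan 1/12; Ibtisam 1/12; Layth 1/12; Samir 1/4; Zuhair 1/4

Neither parent survives and there are no descendants, so the estate passes to Widad's siblings and their issue per stirpes.
Tariq left no surviving issue, so that branch lapses and is disregarded.
The estate is divided into 2 equal shares of 1/2 among Maysoon, Khalida.
Maysoon predeceased; the 1/2 allotted to Maysoon's branch passes to Maysoon's issue by representation.
The 1/2 is divided into 2 equal shares of 1/4 among Samir, Farouk.
Samir is living and takes 1/4.
Farouk predeceased; the 1/4 allotted to Farouk's branch passes to Farouk's issue by representation.
The 1/4 is divided into 3 equal shares of 1/12 among Hanan, Ibtisam, Layth.
Hanan is living and takes 1/12.
Ibtisam is living and takes 1/12.
Layth is living and takes 1/12.
Khalida predeceased; the 1/2 allotted to Khalida's branch passes to Khalida's issue by representation.
The 1/2 is divided into 2 equal shares of 1/4 among Amira, Zuhair.
Amira is living and takes 1/4.
Zuhair is living and takes 1/4.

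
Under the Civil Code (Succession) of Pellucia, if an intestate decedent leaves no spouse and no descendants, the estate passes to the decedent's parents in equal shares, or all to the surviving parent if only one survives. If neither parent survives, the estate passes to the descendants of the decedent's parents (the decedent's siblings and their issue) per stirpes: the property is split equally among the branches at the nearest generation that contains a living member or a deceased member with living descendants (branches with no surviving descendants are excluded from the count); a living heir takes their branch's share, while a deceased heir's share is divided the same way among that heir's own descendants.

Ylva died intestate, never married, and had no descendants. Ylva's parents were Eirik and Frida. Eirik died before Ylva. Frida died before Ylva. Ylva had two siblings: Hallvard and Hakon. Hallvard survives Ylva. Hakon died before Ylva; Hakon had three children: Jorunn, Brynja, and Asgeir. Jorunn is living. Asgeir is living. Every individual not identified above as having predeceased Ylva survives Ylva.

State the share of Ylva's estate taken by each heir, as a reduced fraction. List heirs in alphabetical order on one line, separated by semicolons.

Neither parent survives and there are no descendants, so the estate passes to Ylva's siblings and their issue per stirpes.
The estate is divided into 2 equal shares of 1/2 among Hallvard, Hakon.
Hallvard is living and takes 1/2.
Hakon predeceased; the 1/2 allotted to Hakon's branch passes to Hakon's issue by representation.
The 1/2 is divided into 3 equal shares of 1/6 among Jorunn, Brynja, Asgeir.
Jorunn is living and takes 1/6.
Brynja is living and takes 1/6.
Asgeir is living and takes 1/6.

Asgeir 1/6; Brynja 1/6; Hallvard 1/2; Jorunn 1/6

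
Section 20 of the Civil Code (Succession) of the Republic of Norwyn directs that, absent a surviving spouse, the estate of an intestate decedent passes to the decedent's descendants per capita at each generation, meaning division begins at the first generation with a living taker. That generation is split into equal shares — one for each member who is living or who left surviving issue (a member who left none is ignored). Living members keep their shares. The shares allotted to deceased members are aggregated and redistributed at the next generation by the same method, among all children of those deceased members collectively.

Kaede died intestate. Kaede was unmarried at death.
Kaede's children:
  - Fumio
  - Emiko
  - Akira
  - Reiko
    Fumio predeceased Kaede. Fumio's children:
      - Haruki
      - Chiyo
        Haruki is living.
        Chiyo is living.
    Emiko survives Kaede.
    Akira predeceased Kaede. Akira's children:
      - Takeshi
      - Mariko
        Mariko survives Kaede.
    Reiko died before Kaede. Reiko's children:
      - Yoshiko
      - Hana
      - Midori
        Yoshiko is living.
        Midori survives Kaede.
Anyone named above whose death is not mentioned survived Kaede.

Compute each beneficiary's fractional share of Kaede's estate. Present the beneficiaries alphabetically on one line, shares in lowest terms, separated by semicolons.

There is no surviving spouse, so the entire estate passes to Kaede's descendants per capita at each generation.
At generation 1 (Fumio, Emiko, Akira, Reiko) there are 4 shares of (1)/4 = 1/4 each.
Living: Emiko — each takes 1/4.
Deceased: Fumio, Akira, and Reiko. Their combined 3/4 is pooled and carried to generation 2.
At generation 2 (Haruki, Chiyo, Takeshi, Mariko, Yoshiko, Hana, Midori) there are 7 shares of (3/4)/7 = 3/28 each.
Living: Haruki, Chiyo, Takeshi, Mariko, Yoshiko, Hana, and Midori — each takes 3/28.

Chiyo 3/28; Emiko 1/4; Hana 3/28; Haruki 3/28; Mariko 3/28; Midori 3/28; Takeshi 3/28; Yoshiko 3/28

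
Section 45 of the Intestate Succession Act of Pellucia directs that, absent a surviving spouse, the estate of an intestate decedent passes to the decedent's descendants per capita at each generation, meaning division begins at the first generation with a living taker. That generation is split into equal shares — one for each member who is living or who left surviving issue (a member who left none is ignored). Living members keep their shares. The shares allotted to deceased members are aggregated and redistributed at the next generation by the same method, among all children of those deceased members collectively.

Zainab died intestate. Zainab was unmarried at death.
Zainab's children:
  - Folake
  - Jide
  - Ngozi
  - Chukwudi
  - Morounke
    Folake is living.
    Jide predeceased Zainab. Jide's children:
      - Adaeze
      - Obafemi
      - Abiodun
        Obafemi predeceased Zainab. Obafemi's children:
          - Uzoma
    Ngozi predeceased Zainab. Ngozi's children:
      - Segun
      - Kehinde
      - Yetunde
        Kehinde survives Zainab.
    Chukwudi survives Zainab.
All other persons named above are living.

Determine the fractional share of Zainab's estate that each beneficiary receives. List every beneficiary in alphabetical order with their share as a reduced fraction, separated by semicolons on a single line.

There is no surviving spouse, so the entire estate passes to Zainab's descendants per capita at each generation.
At generation 1 (Folake, Jide, Ngozi, Chukwudi, Morounke) there are 5 shares of (1)/5 = 1/5 each.
Living: Folake, Chukwudi, and Morounke — each takes 1/5.
Deceased: Jide and Ngozi. Their combined 2/5 is pooled and carried to generation 2.
At generation 2 (Adaeze, Obafemi, Abiodun, Segun, Kehinde, Yetunde) there are 6 shares of (2/5)/6 = 1/15 each.
Living: Adaeze, Abiodun, Segun, Kehinde, and Yetunde — each takes 1/15.
Deceased: Obafemi. That 1/15 share is carried to generation 3.
At generation 3 (Uzoma) there are 1 shares of (1/15)/1 = 1/15 each.
Living: Uzoma — each takes 1/15.

Abiodun 1/15; Adaeze 1/15; Chukwudi 1/5; Folake 1/5; Kehinde 1/15; Morounke 1/5; Segun 1/15; Uzoma 1/15; Yetunde 1/15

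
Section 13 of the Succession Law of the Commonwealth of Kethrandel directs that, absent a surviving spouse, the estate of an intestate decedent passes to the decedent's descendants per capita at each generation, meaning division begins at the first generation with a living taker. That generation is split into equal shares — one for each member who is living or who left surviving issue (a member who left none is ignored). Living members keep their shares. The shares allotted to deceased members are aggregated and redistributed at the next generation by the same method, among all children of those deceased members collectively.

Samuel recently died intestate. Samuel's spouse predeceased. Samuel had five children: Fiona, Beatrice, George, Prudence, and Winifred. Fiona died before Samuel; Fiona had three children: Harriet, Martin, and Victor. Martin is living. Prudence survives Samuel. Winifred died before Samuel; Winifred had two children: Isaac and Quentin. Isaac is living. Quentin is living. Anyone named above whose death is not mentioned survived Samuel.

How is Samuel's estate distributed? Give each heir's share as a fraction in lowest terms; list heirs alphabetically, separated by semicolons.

Beatrice 1/5; George 1/5; Harriet 2/25; Isaac 2/25; Martin 2/25; Prudence 1/5; Quentin 2/25; Victor 2/25

There is no surviving spouse, so the entire estate passes to Samuel's descendants per capita at each generation.
At generation 1 (Fiona, Beatrice, George, Prudence, Winifred) there are 5 shares of (1)/5 = 1/5 each.
Living: Beatrice, George, and Prudence — each takes 1/5.
Deceased: Fiona and Winifred. Their combined 2/5 is pooled and carried to generation 2.
At generation 2 (Harriet, Martin, Victor, Isaac, Quentin) there are 5 shares of (2/5)/5 = 2/25 each.
Living: Harriet, Martin, Victor, Isaac, and Quentin — each takes 2/25.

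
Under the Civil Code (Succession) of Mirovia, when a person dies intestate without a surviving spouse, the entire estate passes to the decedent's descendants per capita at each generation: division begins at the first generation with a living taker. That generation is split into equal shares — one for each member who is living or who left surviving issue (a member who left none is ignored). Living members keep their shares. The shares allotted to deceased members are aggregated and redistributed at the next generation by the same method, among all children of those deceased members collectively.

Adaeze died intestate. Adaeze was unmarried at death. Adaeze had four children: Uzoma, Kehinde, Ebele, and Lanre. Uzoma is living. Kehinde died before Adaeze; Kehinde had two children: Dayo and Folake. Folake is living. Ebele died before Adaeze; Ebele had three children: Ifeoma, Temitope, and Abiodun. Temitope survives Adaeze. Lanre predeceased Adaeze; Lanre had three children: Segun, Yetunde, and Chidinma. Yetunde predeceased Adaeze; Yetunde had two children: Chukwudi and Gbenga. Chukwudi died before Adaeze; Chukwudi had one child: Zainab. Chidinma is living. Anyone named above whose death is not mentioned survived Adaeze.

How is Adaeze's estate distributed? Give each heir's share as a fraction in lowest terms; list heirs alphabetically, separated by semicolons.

Abiodun 3/32; Chidinma 3/32; Dayo 3/32; Folake 3/32; Gbenga 3/64; Ifeoma 3/32; Segun 3/32; Temitope 3/32; Uzoma 1/4; Zainab 3/64

There is no surviving spouse, so the entire estate passes to Adaeze's descendants per capita at each generation.
At generation 1 (Uzoma, Kehinde, Ebele, Lanre) there are 4 shares of (1)/4 = 1/4 each.
Living: Uzoma — each takes 1/4.
Deceased: Kehinde, Ebele, and Lanre. Their combined 3/4 is pooled and carried to generation 2.
At generation 2 (Dayo, Folake, Ifeoma, Temitope, Abiodun, Segun, Yetunde, Chidinma) there are 8 shares of (3/4)/8 = 3/32 each.
Living: Dayo, Folake, Ifeoma, Temitope, Abiodun, Segun, and Chidinma — each takes 3/32.
Deceased: Yetunde. That 3/32 share is carried to generation 3.
At generation 3 (Chukwudi, Gbenga) there are 2 shares of (3/32)/2 = 3/64 each.
Living: Gbenga — each takes 3/64.
Deceased: Chukwudi. That 3/64 share is carried to generation 4.
At generation 4 (Zainab) there are 1 shares of (3/64)/1 = 3/64 each.
Living: Zainab — each takes 3/64.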